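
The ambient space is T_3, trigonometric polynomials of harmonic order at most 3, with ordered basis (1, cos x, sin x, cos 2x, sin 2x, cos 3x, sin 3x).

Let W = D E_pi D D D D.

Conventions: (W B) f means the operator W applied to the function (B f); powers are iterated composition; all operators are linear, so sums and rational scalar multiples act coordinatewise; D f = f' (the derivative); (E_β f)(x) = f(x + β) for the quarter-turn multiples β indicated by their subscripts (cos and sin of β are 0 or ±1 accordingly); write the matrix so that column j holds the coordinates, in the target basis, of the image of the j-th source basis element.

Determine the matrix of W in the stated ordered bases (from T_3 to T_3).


image of 1: 0
image of cos x: sin x
image of sin x: -cos x
image of cos 2x: -32sin 2x
image of sin 2x: 32cos 2x
image of cos 3x: 243sin 3x
image of sin 3x: -243cos 3x
each image's coordinates form column j of the matrix

the matrix is [[0, 0, 0, 0, 0, 0, 0]; [0, 0, -1, 0, 0, 0, 0]; [0, 1, 0, 0, 0, 0, 0]; [0, 0, 0, 0, 32, 0, 0]; [0, 0, 0, -32, 0, 0, 0]; [0, 0, 0, 0, 0, 0, -243]; [0, 0, 0, 0, 0, 243, 0]] (rows listed top to bottom)


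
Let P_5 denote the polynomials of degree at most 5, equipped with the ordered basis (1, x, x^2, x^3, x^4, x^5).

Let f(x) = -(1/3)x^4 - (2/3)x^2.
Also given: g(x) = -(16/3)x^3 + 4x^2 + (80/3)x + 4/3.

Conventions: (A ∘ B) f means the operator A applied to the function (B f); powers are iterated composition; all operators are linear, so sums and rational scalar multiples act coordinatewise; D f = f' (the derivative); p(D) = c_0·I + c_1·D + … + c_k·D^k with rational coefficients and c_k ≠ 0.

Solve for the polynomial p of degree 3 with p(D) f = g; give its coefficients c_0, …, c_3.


p(D) = 4·D − D^2 − 4·D^3, i.e. c_0 = 0, c_1 = 4, c_2 = -1, c_3 = -4

D^0 f = -(1/3)x^4 - (2/3)x^2
D^1 f = -(4/3)x^3 - (4/3)x
D^2 f = -4x^2 - 4/3
D^3 f = -8x
matching coefficients of g against c_0 f + c_1 Df + … from the top degree down determines the c_i
solution: c_0 = 0, c_1 = 4, c_2 = -1, c_3 = -4


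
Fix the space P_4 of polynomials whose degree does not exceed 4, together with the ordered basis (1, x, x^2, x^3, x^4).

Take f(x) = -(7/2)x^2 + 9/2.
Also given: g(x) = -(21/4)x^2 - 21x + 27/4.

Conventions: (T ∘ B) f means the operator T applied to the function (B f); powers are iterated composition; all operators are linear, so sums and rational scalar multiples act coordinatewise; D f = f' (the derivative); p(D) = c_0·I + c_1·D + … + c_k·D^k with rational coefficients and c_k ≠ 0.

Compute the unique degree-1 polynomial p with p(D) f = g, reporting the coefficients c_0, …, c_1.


p(D) = (3/2)·I + 3·D, i.e. c_0 = 3/2, c_1 = 3

D^0 f = -(7/2)x^2 + 9/2
D^1 f = -7x
matching coefficients of g against c_0 f + c_1 Df + … from the top degree down determines the c_i
solution: c_0 = 3/2, c_1 = 3


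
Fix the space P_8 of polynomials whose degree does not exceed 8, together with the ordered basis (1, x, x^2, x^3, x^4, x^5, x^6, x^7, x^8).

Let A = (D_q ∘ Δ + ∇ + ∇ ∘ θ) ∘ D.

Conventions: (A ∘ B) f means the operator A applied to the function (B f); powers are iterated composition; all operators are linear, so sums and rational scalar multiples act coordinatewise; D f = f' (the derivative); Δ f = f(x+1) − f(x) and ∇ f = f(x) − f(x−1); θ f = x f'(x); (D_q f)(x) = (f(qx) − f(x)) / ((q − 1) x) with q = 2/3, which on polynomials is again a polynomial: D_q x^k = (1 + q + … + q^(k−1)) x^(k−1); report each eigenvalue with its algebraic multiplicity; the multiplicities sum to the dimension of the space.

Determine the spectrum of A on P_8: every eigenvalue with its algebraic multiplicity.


image of 1: 0
image of x: 0
image of x^2: 4
image of x^3: 18x - 3
image of x^4: 48x^2 - 28x + 28
image of x^5: 100x^3 - (970/9)x^2 + 150x - 5
image of x^6: 180x^4 - (2590/9)x^3 + (1460/3)x^2 - 80x + 66
image of x^7: 294x^5 - (16891/27)x^4 + (11095/9)x^3 - (3955/9)x^2 + 469x - 7
image of x^8: 448x^6 - (289352/243)x^5 + (72296/27)x^4 - (42280/27)x^3 + (17416/9)x^2 - 168x + 120
the matrix is upper triangular; its diagonal is (0, 0, 0, 0, 0, 0, 0, 0, 0)
for a triangular matrix the eigenvalues are the diagonal entries, with algebraic multiplicity their repetition count

λ = 0 (multiplicity 9)


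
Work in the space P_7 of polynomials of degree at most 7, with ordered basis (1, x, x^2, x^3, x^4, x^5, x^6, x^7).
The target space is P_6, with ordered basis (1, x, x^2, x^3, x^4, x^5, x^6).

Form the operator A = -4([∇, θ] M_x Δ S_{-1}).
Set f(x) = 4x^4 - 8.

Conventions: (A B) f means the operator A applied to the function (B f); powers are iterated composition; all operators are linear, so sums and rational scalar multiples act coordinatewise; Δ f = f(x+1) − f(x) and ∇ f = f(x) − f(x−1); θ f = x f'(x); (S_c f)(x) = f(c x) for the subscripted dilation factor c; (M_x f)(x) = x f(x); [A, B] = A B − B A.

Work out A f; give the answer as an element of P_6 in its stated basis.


the result is g(x) = -256x^3 + 480x^2 - 320x + 80

S_{-1} f = 4x^4 - 8
Δ S_{-1} f = 16x^3 + 24x^2 + 16x + 4
M_x (Δ S_{-1}) f = 16x^4 + 24x^3 + 16x^2 + 4x
θ M_x (Δ S_{-1}) f = 64x^4 + 72x^3 + 32x^2 + 4x
∇ θ M_x (Δ S_{-1}) f = 256x^3 - 168x^2 + 104x - 20
∇ M_x (Δ S_{-1}) f = 64x^3 - 24x^2 + 24x - 4
θ ∇ M_x (Δ S_{-1}) f = 192x^3 - 48x^2 + 24x
[∇, θ] M_x (Δ S_{-1}) f = 64x^3 - 120x^2 + 80x - 20
(-4([∇, θ] M_x Δ S_{-1})) f = -256x^3 + 480x^2 - 320x + 80


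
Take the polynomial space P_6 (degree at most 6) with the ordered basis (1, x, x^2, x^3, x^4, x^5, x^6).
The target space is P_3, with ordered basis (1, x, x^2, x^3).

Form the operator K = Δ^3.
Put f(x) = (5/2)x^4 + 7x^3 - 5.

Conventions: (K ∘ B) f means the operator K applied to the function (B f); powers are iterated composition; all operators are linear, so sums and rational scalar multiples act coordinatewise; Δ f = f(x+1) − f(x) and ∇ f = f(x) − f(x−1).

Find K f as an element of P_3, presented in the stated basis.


Δ f = 10x^3 + 36x^2 + 31x + 19/2
Δ Δ f = 30x^2 + 102x + 77
Δ Δ Δ f = 60x + 132

the image equals g(x) = 60x + 132


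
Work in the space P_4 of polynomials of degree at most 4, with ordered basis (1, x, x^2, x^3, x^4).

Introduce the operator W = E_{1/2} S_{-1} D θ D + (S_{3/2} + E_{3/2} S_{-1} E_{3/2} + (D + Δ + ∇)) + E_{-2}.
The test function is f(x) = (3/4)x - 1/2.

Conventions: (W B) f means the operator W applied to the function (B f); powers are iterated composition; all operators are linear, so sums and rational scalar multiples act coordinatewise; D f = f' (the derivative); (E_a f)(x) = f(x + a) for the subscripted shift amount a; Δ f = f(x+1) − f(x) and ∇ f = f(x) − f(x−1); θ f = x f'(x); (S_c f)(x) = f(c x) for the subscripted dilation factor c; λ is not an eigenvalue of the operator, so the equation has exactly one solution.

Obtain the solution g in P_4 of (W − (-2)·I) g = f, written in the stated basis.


write g with unknown coordinates in the stated basis and equate coefficients in (W − (-2)·I) g = f
solving from the highest basis element down gives g = (3/14)x - 1/7
check: W g = (9/28)x - 3/14
so W g − (-2)·g = (3/4)x - 1/2 = f ✓

g(x) = (3/14)x - 1/7


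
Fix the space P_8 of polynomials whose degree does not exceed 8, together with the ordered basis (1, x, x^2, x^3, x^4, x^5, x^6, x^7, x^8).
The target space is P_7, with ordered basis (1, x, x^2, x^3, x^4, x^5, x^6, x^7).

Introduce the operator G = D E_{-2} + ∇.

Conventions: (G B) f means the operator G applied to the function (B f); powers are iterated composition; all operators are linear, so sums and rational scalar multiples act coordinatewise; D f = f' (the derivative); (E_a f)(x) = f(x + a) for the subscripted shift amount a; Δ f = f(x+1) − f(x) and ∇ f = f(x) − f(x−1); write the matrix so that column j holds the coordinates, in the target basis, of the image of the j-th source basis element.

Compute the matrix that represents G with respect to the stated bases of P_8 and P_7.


image of 1: 0
image of x: 2
image of x^2: 4x - 5
image of x^3: 6x^2 - 15x + 13
image of x^4: 8x^3 - 30x^2 + 52x - 33
image of x^5: 10x^4 - 50x^3 + 130x^2 - 165x + 81
image of x^6: 12x^5 - 75x^4 + 260x^3 - 495x^2 + 486x - 193
image of x^7: 14x^6 - 105x^5 + 455x^4 - 1155x^3 + 1701x^2 - 1351x + 449
image of x^8: 16x^7 - 140x^6 + 728x^5 - 2310x^4 + 4536x^3 - 5404x^2 + 3592x - 1025
each image's coordinates form column j of the matrix

the matrix is [[0, 2, -5, 13, -33, 81, -193, 449, -1025]; [0, 0, 4, -15, 52, -165, 486, -1351, 3592]; [0, 0, 0, 6, -30, 130, -495, 1701, -5404]; [0, 0, 0, 0, 8, -50, 260, -1155, 4536]; [0, 0, 0, 0, 0, 10, -75, 455, -2310]; [0, 0, 0, 0, 0, 0, 12, -105, 728]; [0, 0, 0, 0, 0, 0, 0, 14, -140]; [0, 0, 0, 0, 0, 0, 0, 0, 16]] (rows listed top to bottom)


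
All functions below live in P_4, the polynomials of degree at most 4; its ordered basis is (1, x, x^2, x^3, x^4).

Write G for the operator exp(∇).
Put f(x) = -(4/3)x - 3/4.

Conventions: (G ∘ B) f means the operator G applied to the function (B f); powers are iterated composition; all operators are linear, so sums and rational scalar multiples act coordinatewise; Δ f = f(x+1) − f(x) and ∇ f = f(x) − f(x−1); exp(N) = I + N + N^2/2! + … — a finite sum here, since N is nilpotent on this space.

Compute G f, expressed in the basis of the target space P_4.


the image equals g(x) = -(4/3)x - 25/12

order-1 term: -4/3
the series for exp(∇) f terminates at order 1
exp(∇) f = -(4/3)x - 25/12


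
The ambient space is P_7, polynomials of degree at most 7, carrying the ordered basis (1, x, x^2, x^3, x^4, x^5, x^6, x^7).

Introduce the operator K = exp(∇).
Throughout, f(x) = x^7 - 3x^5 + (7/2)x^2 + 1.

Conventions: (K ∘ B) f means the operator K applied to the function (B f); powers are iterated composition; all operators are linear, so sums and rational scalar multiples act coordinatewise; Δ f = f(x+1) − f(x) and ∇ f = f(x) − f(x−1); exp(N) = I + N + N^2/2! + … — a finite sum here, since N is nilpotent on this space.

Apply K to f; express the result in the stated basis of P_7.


order-1 term: 7x^6 - 21x^5 + 20x^4 - 5x^3 - 9x^2 + 15x - 11/2
order-2 term: 21x^5 - 105x^4 + 215x^3 - 225x^2 + 112x - 29/2
order-3 term: 35x^4 - 210x^3 + 495x^2 - 540x + 226
order-4 term: 35x^3 - 210x^2 + 440x - 320
order-5 term: 21x^2 - 105x + 137
order-6 term: 7x - 21
order-7 term: 1
the series for exp(∇) f terminates at order 7
exp(∇) f = x^7 + 7x^6 - 3x^5 - 50x^4 + 35x^3 + (151/2)x^2 - 71x + 4

g(x) = x^7 + 7x^6 - 3x^5 - 50x^4 + 35x^3 + (151/2)x^2 - 71x + 4


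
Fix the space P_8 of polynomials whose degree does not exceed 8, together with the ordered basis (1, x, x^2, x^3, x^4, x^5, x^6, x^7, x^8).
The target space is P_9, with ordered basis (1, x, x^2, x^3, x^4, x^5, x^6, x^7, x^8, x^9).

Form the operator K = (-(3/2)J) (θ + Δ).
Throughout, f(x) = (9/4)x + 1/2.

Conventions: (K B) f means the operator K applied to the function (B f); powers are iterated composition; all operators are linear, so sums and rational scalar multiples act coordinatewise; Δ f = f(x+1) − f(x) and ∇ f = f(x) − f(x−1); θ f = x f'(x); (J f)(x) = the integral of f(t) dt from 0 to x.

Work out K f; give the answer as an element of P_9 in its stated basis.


θ f = (9/4)x
Δ f = 9/4
(θ + Δ) f = (9/4)x + 9/4
J (θ + Δ) f = (9/8)x^2 + (9/4)x
(-(3/2)J) (θ + Δ) f = -(27/16)x^2 - (27/8)x

the result is g(x) = -(27/16)x^2 - (27/8)x


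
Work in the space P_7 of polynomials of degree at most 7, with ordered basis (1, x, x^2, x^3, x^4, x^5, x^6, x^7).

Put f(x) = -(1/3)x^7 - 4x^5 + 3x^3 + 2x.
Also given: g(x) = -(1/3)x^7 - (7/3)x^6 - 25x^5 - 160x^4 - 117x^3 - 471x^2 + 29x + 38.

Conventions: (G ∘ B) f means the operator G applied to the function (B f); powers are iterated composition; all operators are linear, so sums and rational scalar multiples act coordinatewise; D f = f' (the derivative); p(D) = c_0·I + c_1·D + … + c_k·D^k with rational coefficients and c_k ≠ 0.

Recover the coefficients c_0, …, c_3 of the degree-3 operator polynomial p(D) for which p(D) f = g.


c_0 = 1, c_1 = 1, c_2 = 3/2, c_3 = 2

D^0 f = -(1/3)x^7 - 4x^5 + 3x^3 + 2x
D^1 f = -(7/3)x^6 - 20x^4 + 9x^2 + 2
D^2 f = -14x^5 - 80x^3 + 18x
D^3 f = -70x^4 - 240x^2 + 18
matching coefficients of g against c_0 f + c_1 Df + … from the top degree down determines the c_i
solution: c_0 = 1, c_1 = 1, c_2 = 3/2, c_3 = 2


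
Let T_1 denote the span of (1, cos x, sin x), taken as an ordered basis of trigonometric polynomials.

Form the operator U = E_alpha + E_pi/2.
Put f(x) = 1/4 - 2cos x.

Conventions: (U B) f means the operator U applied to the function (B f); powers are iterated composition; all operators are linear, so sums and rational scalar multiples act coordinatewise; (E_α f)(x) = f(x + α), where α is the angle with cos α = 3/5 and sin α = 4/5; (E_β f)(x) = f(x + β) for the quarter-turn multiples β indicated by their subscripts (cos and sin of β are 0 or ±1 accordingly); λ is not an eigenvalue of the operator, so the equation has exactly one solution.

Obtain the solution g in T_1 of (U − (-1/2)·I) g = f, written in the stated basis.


the result is g(x) = 1/10 - (44/89)cos x - (72/89)sin x

write g with unknown coordinates in the stated basis and equate coefficients in (U − (-1/2)·I) g = f
solving from the highest basis element down gives g = 1/10 - (44/89)cos x - (72/89)sin x
check: U g = 1/5 - (156/89)cos x + (36/89)sin x
so U g − (-1/2)·g = 1/4 - 2cos x = f ✓


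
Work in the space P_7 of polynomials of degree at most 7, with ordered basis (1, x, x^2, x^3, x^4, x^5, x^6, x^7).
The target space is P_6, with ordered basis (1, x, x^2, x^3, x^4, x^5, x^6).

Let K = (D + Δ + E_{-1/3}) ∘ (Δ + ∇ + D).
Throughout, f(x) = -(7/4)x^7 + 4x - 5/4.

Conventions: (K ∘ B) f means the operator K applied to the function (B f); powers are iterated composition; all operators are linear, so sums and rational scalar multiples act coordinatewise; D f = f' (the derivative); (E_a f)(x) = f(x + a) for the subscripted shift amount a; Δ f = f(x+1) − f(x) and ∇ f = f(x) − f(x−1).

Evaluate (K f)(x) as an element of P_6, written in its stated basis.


the image equals g(x) = -(147/4)x^6 - (735/2)x^5 - 735x^4 - (13720/9)x^3 - (13034/9)x^2 - (8428/9)x - 56857/243

Δ f = -(49/4)x^6 - (147/4)x^5 - (245/4)x^4 - (245/4)x^3 - (147/4)x^2 - (49/4)x + 9/4
∇ f = -(49/4)x^6 + (147/4)x^5 - (245/4)x^4 + (245/4)x^3 - (147/4)x^2 + (49/4)x + 9/4
D f = -(49/4)x^6 + 4
(Δ + ∇ + D) f = -(147/4)x^6 - (245/2)x^4 - (147/2)x^2 + 17/2
D (Δ + ∇ + D) f = -(441/2)x^5 - 490x^3 - 147x
Δ (Δ + ∇ + D) f = -(441/2)x^5 - (2205/4)x^4 - 1225x^3 - (5145/4)x^2 - (1715/2)x - 931/4
E_{-1/3} (Δ + ∇ + D) f = -(147/4)x^6 + (147/2)x^5 - (735/4)x^4 + (1715/9)x^3 - (5831/36)x^2 + (1225/18)x - 1195/972
(D + Δ + E_{-1/3}) (Δ + ∇ + D) f = -(147/4)x^6 - (735/2)x^5 - 735x^4 - (13720/9)x^3 - (13034/9)x^2 - (8428/9)x - 56857/243


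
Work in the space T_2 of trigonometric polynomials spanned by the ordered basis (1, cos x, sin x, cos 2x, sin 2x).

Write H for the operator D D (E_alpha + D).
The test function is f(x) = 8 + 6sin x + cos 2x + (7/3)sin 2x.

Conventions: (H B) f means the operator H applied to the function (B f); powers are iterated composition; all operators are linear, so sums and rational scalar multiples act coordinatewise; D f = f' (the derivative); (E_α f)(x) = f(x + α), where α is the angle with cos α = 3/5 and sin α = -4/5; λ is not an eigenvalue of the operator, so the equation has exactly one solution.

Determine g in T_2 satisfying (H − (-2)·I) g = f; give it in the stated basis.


write g with unknown coordinates in the stated basis and equate coefficients in (H − (-2)·I) g = f
solving from the highest basis element down gives g = 4 + (3/5)cos x + (21/5)sin x + (37/78)cos 2x + (3/26)sin 2x
check: H g = -(6/5)cos x - (12/5)sin x + (2/39)cos 2x + (82/39)sin 2x
so H g − (-2)·g = 8 + 6sin x + cos 2x + (7/3)sin 2x = f ✓

g(x) = 4 + (3/5)cos x + (21/5)sin x + (37/78)cos 2x + (3/26)sin 2x


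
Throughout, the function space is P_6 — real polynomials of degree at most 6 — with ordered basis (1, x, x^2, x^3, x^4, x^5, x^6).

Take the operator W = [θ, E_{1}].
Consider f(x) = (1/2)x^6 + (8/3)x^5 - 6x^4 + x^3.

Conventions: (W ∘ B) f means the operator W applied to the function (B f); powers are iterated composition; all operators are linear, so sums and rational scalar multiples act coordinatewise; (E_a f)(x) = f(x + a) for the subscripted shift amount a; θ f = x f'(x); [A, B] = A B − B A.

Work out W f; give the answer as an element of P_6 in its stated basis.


g(x) = -3x^5 - (85/3)x^4 - (178/3)x^3 - 41x^2 - (7/3)x + 14/3

E_{1} f = (1/2)x^6 + (17/3)x^5 + (89/6)x^4 + (41/3)x^3 + (7/6)x^2 - (14/3)x - 11/6
θ E_{1} f = 3x^6 + (85/3)x^5 + (178/3)x^4 + 41x^3 + (7/3)x^2 - (14/3)x
θ f = 3x^6 + (40/3)x^5 - 24x^4 + 3x^3
E_{1} θ f = 3x^6 + (94/3)x^5 + (263/3)x^4 + (301/3)x^3 + (130/3)x^2 - (7/3)x - 14/3
[θ, E_{1}] f = -3x^5 - (85/3)x^4 - (178/3)x^3 - 41x^2 - (7/3)x + 14/3


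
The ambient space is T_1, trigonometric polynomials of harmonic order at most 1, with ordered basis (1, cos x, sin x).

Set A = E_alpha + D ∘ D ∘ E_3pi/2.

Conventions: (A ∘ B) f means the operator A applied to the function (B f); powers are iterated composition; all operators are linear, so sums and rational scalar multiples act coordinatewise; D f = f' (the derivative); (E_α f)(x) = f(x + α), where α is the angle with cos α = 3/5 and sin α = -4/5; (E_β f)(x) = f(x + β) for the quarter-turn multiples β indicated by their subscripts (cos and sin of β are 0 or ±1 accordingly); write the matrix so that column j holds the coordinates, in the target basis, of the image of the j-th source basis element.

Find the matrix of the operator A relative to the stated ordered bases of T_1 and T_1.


image of 1: 1
image of cos x: (3/5)cos x - (1/5)sin x
image of sin x: (1/5)cos x + (3/5)sin x
each image's coordinates form column j of the matrix

the matrix is [[1, 0, 0]; [0, 3/5, 1/5]; [0, -1/5, 3/5]] (rows listed top to bottom)


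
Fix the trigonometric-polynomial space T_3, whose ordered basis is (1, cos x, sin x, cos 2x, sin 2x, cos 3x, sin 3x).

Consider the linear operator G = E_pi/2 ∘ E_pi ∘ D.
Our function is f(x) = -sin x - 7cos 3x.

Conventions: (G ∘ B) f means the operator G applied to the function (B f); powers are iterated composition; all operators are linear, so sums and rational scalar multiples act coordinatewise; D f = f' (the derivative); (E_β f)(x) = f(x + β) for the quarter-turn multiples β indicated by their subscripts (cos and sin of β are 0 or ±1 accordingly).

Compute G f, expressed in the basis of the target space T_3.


g(x) = -sin x + 21cos 3x

D f = -cos x + 21sin 3x
E_pi D f = cos x - 21sin 3x
E_pi/2 (E_pi ∘ D) f = -sin x + 21cos 3x


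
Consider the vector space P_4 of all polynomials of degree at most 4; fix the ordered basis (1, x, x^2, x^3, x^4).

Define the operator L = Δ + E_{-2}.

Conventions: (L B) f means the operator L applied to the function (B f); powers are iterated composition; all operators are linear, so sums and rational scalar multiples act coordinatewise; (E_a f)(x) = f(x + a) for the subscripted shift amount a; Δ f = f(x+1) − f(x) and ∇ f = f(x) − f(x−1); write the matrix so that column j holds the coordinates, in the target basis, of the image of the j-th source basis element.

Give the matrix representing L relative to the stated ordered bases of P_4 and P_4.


image of 1: 1
image of x: x - 1
image of x^2: x^2 - 2x + 5
image of x^3: x^3 - 3x^2 + 15x - 7
image of x^4: x^4 - 4x^3 + 30x^2 - 28x + 17
each image's coordinates form column j of the matrix

the matrix is [[1, -1, 5, -7, 17]; [0, 1, -2, 15, -28]; [0, 0, 1, -3, 30]; [0, 0, 0, 1, -4]; [0, 0, 0, 0, 1]] (rows listed top to bottom)


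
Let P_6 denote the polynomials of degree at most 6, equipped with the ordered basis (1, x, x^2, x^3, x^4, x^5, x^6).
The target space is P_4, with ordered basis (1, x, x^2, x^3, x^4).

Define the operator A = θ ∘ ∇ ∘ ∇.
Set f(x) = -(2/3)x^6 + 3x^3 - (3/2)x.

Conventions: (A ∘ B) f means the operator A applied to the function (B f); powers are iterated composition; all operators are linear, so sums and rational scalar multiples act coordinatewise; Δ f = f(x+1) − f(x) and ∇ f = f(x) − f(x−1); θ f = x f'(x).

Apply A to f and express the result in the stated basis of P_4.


∇ f = -4x^5 + 10x^4 - (40/3)x^3 + 19x^2 - 13x + 13/6
∇ ∇ f = -20x^4 + 80x^3 - 140x^2 + 138x - 178/3
θ ∇ ∇ f = -80x^4 + 240x^3 - 280x^2 + 138x

the image equals g(x) = -80x^4 + 240x^3 - 280x^2 + 138x


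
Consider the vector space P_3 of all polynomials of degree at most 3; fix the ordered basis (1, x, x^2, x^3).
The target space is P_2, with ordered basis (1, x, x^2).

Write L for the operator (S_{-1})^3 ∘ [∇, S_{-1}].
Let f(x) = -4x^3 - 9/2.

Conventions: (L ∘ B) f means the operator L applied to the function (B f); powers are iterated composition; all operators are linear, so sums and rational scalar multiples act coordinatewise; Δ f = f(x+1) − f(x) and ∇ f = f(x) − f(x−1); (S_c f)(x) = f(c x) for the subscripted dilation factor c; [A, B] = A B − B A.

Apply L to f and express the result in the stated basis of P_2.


g(x) = 24x^2 + 8

S_{-1} f = 4x^3 - 9/2
∇ S_{-1} f = 12x^2 - 12x + 4
∇ f = -12x^2 + 12x - 4
S_{-1} ∇ f = -12x^2 - 12x - 4
[∇, S_{-1}] f = 24x^2 + 8
S_{-1} [∇, S_{-1}] f = 24x^2 + 8
S_{-1} S_{-1} [∇, S_{-1}] f = 24x^2 + 8
S_{-1} S_{-1} S_{-1} [∇, S_{-1}] f = 24x^2 + 8


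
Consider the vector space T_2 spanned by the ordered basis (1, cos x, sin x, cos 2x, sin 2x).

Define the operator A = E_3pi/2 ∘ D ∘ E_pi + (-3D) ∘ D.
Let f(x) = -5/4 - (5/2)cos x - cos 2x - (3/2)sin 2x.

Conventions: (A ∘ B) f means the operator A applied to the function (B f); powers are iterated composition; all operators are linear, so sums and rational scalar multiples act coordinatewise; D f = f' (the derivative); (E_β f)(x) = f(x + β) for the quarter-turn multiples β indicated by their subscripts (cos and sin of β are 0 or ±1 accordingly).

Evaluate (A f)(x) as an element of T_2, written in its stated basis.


g(x) = -5cos x - 9cos 2x - 20sin 2x

E_pi f = -5/4 + (5/2)cos x - cos 2x - (3/2)sin 2x
D E_pi f = -(5/2)sin x - 3cos 2x + 2sin 2x
E_3pi/2 D E_pi f = (5/2)cos x + 3cos 2x - 2sin 2x
D f = (5/2)sin x - 3cos 2x + 2sin 2x
D D f = (5/2)cos x + 4cos 2x + 6sin 2x
(-3D) D f = -(15/2)cos x - 12cos 2x - 18sin 2x
(E_3pi/2 ∘ D ∘ E_pi + (-3D) ∘ D) f = -5cos x - 9cos 2x - 20sin 2x


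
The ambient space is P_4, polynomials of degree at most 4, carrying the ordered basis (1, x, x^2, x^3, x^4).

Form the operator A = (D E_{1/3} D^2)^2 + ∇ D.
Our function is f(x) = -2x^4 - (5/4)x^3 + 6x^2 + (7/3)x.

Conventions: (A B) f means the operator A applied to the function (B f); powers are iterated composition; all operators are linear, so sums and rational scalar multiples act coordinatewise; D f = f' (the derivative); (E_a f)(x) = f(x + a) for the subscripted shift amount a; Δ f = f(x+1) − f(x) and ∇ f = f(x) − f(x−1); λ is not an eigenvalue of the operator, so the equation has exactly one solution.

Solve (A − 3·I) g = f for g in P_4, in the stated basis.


write g with unknown coordinates in the stated basis and equate coefficients in (A − 3·I) g = f
solving from the highest basis element down gives g = (2/3)x^4 + (5/12)x^3 + (2/3)x^2 - (47/18)x + 11/12
check: A g = 8x^2 - (11/2)x + 11/4
so A g − 3·g = -2x^4 - (5/4)x^3 + 6x^2 + (7/3)x = f ✓

the image equals g(x) = (2/3)x^4 + (5/12)x^3 + (2/3)x^2 - (47/18)x + 11/12


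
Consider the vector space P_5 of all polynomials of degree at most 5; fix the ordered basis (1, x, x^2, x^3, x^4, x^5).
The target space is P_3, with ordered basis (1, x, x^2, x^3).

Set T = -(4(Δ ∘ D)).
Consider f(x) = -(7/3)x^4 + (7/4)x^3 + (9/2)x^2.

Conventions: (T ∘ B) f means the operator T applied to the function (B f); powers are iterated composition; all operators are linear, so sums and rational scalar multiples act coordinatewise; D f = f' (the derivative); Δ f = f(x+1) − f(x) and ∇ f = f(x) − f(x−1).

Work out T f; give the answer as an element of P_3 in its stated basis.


D f = -(28/3)x^3 + (21/4)x^2 + 9x
Δ D f = -28x^2 - (35/2)x + 59/12
(4(Δ ∘ D)) f = -112x^2 - 70x + 59/3
(-(4(Δ ∘ D))) f = 112x^2 + 70x - 59/3

the image equals g(x) = 112x^2 + 70x - 59/3


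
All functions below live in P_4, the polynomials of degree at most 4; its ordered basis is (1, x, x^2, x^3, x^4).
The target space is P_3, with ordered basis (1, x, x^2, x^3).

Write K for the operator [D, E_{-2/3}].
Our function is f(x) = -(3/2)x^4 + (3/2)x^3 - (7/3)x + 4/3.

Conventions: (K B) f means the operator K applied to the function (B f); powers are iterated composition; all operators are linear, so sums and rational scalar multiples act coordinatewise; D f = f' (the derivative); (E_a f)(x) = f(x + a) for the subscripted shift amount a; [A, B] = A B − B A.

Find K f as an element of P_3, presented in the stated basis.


the result is g(x) = 0

E_{-2/3} f = -(3/2)x^4 + (11/2)x^3 - 7x^2 + (13/9)x + 58/27
D E_{-2/3} f = -6x^3 + (33/2)x^2 - 14x + 13/9
D f = -6x^3 + (9/2)x^2 - 7/3
E_{-2/3} D f = -6x^3 + (33/2)x^2 - 14x + 13/9
[D, E_{-2/3}] f = 0


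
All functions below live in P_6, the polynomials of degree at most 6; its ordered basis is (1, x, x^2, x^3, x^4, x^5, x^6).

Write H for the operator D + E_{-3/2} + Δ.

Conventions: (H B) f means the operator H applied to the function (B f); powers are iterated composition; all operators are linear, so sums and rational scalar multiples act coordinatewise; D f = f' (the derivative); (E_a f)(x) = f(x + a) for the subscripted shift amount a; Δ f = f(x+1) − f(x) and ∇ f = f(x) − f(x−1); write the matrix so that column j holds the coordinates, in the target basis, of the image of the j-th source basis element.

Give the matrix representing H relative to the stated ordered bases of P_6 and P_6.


image of 1: 1
image of x: x + 1/2
image of x^2: x^2 + x + 13/4
image of x^3: x^3 + (3/2)x^2 + (39/4)x - 19/8
image of x^4: x^4 + 2x^3 + (39/2)x^2 - (19/2)x + 97/16
image of x^5: x^5 + (5/2)x^4 + (65/2)x^3 - (95/4)x^2 + (485/16)x - 211/32
image of x^6: x^6 + 3x^5 + (195/4)x^4 - (95/2)x^3 + (1455/16)x^2 - (633/16)x + 793/64
each image's coordinates form column j of the matrix

the matrix is [[1, 1/2, 13/4, -19/8, 97/16, -211/32, 793/64]; [0, 1, 1, 39/4, -19/2, 485/16, -633/16]; [0, 0, 1, 3/2, 39/2, -95/4, 1455/16]; [0, 0, 0, 1, 2, 65/2, -95/2]; [0, 0, 0, 0, 1, 5/2, 195/4]; [0, 0, 0, 0, 0, 1, 3]; [0, 0, 0, 0, 0, 0, 1]] (rows listed top to bottom)


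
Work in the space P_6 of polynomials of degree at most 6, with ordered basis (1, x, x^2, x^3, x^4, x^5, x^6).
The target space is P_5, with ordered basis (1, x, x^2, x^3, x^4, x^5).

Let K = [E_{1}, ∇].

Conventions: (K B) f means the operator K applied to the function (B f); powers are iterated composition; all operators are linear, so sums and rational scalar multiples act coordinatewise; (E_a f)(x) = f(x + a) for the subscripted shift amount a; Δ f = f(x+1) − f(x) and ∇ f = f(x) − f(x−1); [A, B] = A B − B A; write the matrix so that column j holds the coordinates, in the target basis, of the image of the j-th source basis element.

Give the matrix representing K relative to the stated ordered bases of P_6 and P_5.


image of 1: 0
image of x: 0
image of x^2: 0
image of x^3: 0
image of x^4: 0
image of x^5: 0
image of x^6: 0
each image's coordinates form column j of the matrix

the matrix is [[0, 0, 0, 0, 0, 0, 0]; [0, 0, 0, 0, 0, 0, 0]; [0, 0, 0, 0, 0, 0, 0]; [0, 0, 0, 0, 0, 0, 0]; [0, 0, 0, 0, 0, 0, 0]; [0, 0, 0, 0, 0, 0, 0]] (rows listed top to bottom)


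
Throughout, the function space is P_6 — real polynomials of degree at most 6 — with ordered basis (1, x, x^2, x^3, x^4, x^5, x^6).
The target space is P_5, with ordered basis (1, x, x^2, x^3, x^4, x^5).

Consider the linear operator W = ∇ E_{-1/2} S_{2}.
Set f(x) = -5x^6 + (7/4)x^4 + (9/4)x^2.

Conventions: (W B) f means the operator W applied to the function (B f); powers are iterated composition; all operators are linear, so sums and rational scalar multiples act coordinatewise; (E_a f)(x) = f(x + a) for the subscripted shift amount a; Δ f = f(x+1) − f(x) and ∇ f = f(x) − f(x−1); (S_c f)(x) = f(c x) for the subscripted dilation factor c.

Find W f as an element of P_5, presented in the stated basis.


S_{2} f = -320x^6 + 28x^4 + 9x^2
E_{-1/2} S_{2} f = -320x^6 + 960x^5 - 1172x^4 + 744x^3 - 249x^2 + 37x - 1
∇ E_{-1/2} S_{2} f = -1920x^5 + 9600x^4 - 20688x^3 + 23664x^2 - 14138x + 3482

g(x) = -1920x^5 + 9600x^4 - 20688x^3 + 23664x^2 - 14138x + 3482


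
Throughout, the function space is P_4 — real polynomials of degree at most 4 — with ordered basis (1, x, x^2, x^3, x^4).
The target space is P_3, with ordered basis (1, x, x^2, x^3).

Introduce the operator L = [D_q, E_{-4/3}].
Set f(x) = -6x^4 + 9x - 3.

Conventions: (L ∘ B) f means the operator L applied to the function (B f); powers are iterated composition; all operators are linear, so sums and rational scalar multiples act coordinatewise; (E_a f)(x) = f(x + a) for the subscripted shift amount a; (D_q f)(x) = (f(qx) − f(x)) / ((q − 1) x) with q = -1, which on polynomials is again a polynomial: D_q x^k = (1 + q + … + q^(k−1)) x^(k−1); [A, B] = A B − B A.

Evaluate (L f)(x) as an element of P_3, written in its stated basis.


g(x) = 32x^2 + 512/9

E_{-4/3} f = -6x^4 + 32x^3 - 64x^2 + (593/9)x - 917/27
D_q E_{-4/3} f = 32x^2 + 593/9
D_q f = 9
E_{-4/3} D_q f = 9
[D_q, E_{-4/3}] f = 32x^2 + 512/9


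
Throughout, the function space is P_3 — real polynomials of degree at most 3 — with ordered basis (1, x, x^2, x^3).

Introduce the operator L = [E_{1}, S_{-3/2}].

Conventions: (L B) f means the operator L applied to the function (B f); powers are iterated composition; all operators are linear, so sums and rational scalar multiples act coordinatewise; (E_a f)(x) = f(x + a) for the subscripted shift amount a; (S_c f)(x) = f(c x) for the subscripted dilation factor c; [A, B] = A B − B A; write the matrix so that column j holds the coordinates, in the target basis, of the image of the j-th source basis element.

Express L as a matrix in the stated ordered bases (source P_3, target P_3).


the matrix is [[0, -5/2, 5/4, -35/8]; [0, 0, 15/2, -45/8]; [0, 0, 0, -135/8]; [0, 0, 0, 0]] (rows listed top to bottom)

image of 1: 0
image of x: -5/2
image of x^2: (15/2)x + 5/4
image of x^3: -(135/8)x^2 - (45/8)x - 35/8
each image's coordinates form column j of the matrix


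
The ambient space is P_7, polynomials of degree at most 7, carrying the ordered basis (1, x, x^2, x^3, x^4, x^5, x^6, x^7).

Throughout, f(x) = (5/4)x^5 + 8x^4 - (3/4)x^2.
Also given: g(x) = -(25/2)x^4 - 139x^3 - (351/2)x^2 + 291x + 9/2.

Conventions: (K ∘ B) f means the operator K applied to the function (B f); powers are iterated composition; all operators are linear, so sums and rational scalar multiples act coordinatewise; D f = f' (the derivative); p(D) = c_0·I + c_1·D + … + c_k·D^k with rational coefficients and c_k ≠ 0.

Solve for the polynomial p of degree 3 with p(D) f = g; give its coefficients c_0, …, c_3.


D^0 f = (5/4)x^5 + 8x^4 - (3/4)x^2
D^1 f = (25/4)x^4 + 32x^3 - (3/2)x
D^2 f = 25x^3 + 96x^2 - 3/2
D^3 f = 75x^2 + 192x
matching coefficients of g against c_0 f + c_1 Df + … from the top degree down determines the c_i
solution: c_0 = 0, c_1 = -2, c_2 = -3, c_3 = 3/2

c_0 = 0, c_1 = -2, c_2 = -3, c_3 = 3/2


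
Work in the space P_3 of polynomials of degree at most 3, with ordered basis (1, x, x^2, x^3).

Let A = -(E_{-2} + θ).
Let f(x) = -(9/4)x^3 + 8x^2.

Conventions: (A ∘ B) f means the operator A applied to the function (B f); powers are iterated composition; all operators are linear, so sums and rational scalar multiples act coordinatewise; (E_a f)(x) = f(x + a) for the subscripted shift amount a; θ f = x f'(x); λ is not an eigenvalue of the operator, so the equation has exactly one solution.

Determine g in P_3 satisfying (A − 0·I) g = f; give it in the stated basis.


the result is g(x) = (9/16)x^3 - (37/24)x^2 - (155/24)x - 9/4

write g with unknown coordinates in the stated basis and equate coefficients in (A − 0·I) g = f
solving from the highest basis element down gives g = (9/16)x^3 - (37/24)x^2 - (155/24)x - 9/4
check: A g = -(9/4)x^3 + 8x^2
so A g − 0·g = -(9/4)x^3 + 8x^2 = f ✓


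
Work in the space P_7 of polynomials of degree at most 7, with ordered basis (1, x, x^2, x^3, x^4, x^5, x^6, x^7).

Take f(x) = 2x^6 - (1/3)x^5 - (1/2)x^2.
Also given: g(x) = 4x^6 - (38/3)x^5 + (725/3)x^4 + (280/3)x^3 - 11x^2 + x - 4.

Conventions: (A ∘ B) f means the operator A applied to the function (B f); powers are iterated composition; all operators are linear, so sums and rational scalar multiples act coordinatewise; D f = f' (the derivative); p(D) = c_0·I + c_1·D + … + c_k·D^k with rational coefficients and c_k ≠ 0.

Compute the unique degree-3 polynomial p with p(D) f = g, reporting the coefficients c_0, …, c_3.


p(D) = 2·I − D + 4·D^2 + (1/2)·D^3, i.e. c_0 = 2, c_1 = -1, c_2 = 4, c_3 = 1/2

D^0 f = 2x^6 - (1/3)x^5 - (1/2)x^2
D^1 f = 12x^5 - (5/3)x^4 - x
D^2 f = 60x^4 - (20/3)x^3 - 1
D^3 f = 240x^3 - 20x^2
matching coefficients of g against c_0 f + c_1 Df + … from the top degree down determines the c_i
solution: c_0 = 2, c_1 = -1, c_2 = 4, c_3 = 1/2


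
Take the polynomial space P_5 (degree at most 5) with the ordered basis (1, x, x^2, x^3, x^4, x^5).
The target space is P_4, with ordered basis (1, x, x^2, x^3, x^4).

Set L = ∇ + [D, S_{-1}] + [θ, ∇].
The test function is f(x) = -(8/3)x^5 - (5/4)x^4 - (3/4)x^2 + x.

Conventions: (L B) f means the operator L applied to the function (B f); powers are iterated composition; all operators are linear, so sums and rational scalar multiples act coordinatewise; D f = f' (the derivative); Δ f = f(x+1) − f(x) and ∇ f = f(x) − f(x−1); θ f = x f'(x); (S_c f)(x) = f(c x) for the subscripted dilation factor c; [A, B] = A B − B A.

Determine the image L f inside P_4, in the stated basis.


the image equals g(x) = (80/3)x^4 - (110/3)x^3 + (275/6)x^2 - 33x + 25/6

∇ f = -(40/3)x^4 + (65/3)x^3 - (115/6)x^2 + (41/6)x + 1/3
S_{-1} f = (8/3)x^5 - (5/4)x^4 - (3/4)x^2 - x
D S_{-1} f = (40/3)x^4 - 5x^3 - (3/2)x - 1
D f = -(40/3)x^4 - 5x^3 - (3/2)x + 1
S_{-1} D f = -(40/3)x^4 + 5x^3 + (3/2)x + 1
[D, S_{-1}] f = (80/3)x^4 - 10x^3 - 3x - 2
∇ f = -(40/3)x^4 + (65/3)x^3 - (115/6)x^2 + (41/6)x + 1/3
θ ∇ f = -(160/3)x^4 + 65x^3 - (115/3)x^2 + (41/6)x
θ f = -(40/3)x^5 - 5x^4 - (3/2)x^2 + x
∇ θ f = -(200/3)x^4 + (340/3)x^3 - (310/3)x^2 + (131/3)x - 35/6
[θ, ∇] f = (40/3)x^4 - (145/3)x^3 + 65x^2 - (221/6)x + 35/6
(∇ + [D, S_{-1}] + [θ, ∇]) f = (80/3)x^4 - (110/3)x^3 + (275/6)x^2 - 33x + 25/6


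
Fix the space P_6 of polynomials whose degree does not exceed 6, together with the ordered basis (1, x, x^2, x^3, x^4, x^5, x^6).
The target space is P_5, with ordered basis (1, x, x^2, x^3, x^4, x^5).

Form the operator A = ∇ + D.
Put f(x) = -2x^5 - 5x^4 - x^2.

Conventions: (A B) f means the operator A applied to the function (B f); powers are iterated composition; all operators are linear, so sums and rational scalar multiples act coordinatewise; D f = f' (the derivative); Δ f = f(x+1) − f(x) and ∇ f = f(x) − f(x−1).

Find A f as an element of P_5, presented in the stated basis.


∇ f = -10x^4 + 10x^2 - 12x + 4
D f = -10x^4 - 20x^3 - 2x
(∇ + D) f = -20x^4 - 20x^3 + 10x^2 - 14x + 4

the image equals g(x) = -20x^4 - 20x^3 + 10x^2 - 14x + 4


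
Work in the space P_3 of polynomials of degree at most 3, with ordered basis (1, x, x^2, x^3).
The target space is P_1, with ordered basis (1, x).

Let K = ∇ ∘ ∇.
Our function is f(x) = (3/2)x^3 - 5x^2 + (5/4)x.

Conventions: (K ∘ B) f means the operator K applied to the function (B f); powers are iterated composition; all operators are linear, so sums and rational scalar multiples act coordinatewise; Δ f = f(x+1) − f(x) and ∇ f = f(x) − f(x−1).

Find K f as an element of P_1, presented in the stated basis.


g(x) = 9x - 19

∇ f = (9/2)x^2 - (29/2)x + 31/4
∇ ∇ f = 9x - 19


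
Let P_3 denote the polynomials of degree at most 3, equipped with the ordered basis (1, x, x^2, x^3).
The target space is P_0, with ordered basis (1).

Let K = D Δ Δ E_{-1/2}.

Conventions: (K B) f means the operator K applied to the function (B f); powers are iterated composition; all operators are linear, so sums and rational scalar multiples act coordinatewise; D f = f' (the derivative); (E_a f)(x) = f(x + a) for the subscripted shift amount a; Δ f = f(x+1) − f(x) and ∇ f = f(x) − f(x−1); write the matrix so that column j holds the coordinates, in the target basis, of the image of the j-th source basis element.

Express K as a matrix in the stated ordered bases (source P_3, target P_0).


image of 1: 0
image of x: 0
image of x^2: 0
image of x^3: 6
each image's coordinates form column j of the matrix

the matrix is [[0, 0, 0, 6]] (rows listed top to bottom)


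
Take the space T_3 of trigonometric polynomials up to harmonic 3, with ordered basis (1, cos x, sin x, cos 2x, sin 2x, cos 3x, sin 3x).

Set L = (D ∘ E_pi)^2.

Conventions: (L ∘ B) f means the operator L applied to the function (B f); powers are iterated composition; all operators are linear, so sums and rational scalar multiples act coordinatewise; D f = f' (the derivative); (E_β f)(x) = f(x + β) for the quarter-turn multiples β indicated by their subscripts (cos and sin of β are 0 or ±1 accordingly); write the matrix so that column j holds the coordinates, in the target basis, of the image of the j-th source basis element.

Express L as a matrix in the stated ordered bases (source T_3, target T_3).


the matrix is [[0, 0, 0, 0, 0, 0, 0]; [0, -1, 0, 0, 0, 0, 0]; [0, 0, -1, 0, 0, 0, 0]; [0, 0, 0, -4, 0, 0, 0]; [0, 0, 0, 0, -4, 0, 0]; [0, 0, 0, 0, 0, -9, 0]; [0, 0, 0, 0, 0, 0, -9]] (rows listed top to bottom)

image of 1: 0
image of cos x: -cos x
image of sin x: -sin x
image of cos 2x: -4cos 2x
image of sin 2x: -4sin 2x
image of cos 3x: -9cos 3x
image of sin 3x: -9sin 3x
each image's coordinates form column j of the matrix


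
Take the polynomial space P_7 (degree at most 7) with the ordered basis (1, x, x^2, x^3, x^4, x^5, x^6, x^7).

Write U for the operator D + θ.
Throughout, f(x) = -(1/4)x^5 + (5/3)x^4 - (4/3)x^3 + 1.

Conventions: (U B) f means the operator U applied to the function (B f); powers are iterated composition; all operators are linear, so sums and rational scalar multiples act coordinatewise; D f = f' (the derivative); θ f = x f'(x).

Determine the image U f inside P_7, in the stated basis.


g(x) = -(5/4)x^5 + (65/12)x^4 + (8/3)x^3 - 4x^2

D f = -(5/4)x^4 + (20/3)x^3 - 4x^2
θ f = -(5/4)x^5 + (20/3)x^4 - 4x^3
(D + θ) f = -(5/4)x^5 + (65/12)x^4 + (8/3)x^3 - 4x^2


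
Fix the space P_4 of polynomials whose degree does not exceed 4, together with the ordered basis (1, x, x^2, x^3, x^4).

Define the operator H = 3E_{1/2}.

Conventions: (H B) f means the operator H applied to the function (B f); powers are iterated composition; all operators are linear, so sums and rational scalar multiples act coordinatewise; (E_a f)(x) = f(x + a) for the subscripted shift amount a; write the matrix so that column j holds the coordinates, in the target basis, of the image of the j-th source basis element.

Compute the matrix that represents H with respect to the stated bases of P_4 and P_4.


image of 1: 3
image of x: 3x + 3/2
image of x^2: 3x^2 + 3x + 3/4
image of x^3: 3x^3 + (9/2)x^2 + (9/4)x + 3/8
image of x^4: 3x^4 + 6x^3 + (9/2)x^2 + (3/2)x + 3/16
each image's coordinates form column j of the matrix

the matrix is [[3, 3/2, 3/4, 3/8, 3/16]; [0, 3, 3, 9/4, 3/2]; [0, 0, 3, 9/2, 9/2]; [0, 0, 0, 3, 6]; [0, 0, 0, 0, 3]] (rows listed top to bottom)


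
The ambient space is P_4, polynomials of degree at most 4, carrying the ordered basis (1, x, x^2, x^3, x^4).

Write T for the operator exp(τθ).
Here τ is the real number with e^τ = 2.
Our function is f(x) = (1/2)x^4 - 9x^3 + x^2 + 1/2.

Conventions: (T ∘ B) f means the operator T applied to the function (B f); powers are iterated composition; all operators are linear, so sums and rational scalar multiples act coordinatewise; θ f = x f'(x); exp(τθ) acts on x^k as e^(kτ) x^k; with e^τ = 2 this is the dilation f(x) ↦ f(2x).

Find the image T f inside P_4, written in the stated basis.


exp(τθ) x^k = e^(kτ) x^k; with e^τ = 2 this sends x^k to 2^k x^k
x^2 ↦ 4 x^2
x^3 ↦ 8 x^3
x^4 ↦ 16 x^4
applying this coordinatewise to f: exp(τθ) f = 8x^4 - 72x^3 + 4x^2 + 1/2

the image equals g(x) = 8x^4 - 72x^3 + 4x^2 + 1/2
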